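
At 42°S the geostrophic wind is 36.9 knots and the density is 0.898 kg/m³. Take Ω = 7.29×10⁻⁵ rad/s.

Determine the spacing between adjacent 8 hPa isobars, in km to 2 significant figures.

Coriolis parameter at 42°S:
f = 2Ω sin φ = 2 × 7.29×10⁻⁵ × sin 42° = 9.76×10⁻⁵ s⁻¹
Wind speed in SI: 36.9 knots = 19.0 m/s
Geostrophic balance rearranged: |∂P/∂n| = f ρ V_g
|∂P/∂n| = 9.76×10⁻⁵ × 0.898 × 19.0 = 1.66×10⁻³ Pa/m
Isobar spacing: Δn = ΔP/|∂P/∂n| = 800 Pa / 1.66×10⁻³ Pa/m = 481040 m ≈ 480 km

480 km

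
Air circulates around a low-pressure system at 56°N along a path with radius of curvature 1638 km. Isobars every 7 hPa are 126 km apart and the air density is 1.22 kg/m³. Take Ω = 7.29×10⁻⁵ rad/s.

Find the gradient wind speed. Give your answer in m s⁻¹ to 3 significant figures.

32.4 m s⁻¹

Coriolis parameter at 56°N:
f = 2Ω sin φ = 2 × 7.29×10⁻⁵ × sin 56° = 1.21×10⁻⁴ s⁻¹
Pressure gradient: |∂P/∂n| = 700 Pa / 126000 m = 5.56×10⁻³ Pa/m
Geostrophic speed: V_g = |∂P/∂n|/(fρ) = 5.56×10⁻³/(1.21×10⁻⁴ × 1.22) = 37.7 m/s
Around a low, centrifugal force acts outward with Coriolis, so pressure-gradient force balances both:
(1/ρ)|∂P/∂n| = fV + V²/R  →  V² + fR·V − fR·V_g = 0
With fR = 1.21×10⁻⁴ × 1638×10³ m = 198 m/s:
V = [−fR + √((fR)² + 4 fR V_g)]/2 = [−198 + √(198² + 4×198×37.7)]/2 = 32.4 m/s
Subgeostrophic (V < V_g = 37.7 m/s), as expected around a low.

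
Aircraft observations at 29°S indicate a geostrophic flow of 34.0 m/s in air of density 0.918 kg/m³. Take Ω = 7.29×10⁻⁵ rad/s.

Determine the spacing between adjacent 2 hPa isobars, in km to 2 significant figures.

91 km

Coriolis parameter at 29°S:
f = 2Ω sin φ = 2 × 7.29×10⁻⁵ × sin 29° = 7.07×10⁻⁵ s⁻¹
Geostrophic balance rearranged: |∂P/∂n| = f ρ V_g
|∂P/∂n| = 7.07×10⁻⁵ × 0.918 × 34.0 = 2.21×10⁻³ Pa/m
Isobar spacing: Δn = ΔP/|∂P/∂n| = 200 Pa / 2.21×10⁻³ Pa/m = 90652 m ≈ 91 km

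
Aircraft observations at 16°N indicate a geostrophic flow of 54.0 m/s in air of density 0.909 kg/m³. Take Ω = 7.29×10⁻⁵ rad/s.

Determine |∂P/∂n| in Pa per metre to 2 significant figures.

Coriolis parameter at 16°N:
f = 2Ω sin φ = 2 × 7.29×10⁻⁵ × sin 16° = 4.02×10⁻⁵ s⁻¹
Geostrophic balance rearranged: |∂P/∂n| = f ρ V_g
|∂P/∂n| = 4.02×10⁻⁵ × 0.909 × 54.0 = 1.97×10⁻³ Pa/m

2.0×10⁻³ Pa/m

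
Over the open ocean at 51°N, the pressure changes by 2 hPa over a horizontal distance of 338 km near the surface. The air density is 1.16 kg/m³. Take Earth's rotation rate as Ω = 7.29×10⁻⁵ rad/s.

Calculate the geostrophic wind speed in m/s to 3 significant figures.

4.50 m/s

Coriolis parameter at 51°N:
f = 2Ω sin φ = 2 × 7.29×10⁻⁵ × sin 51° = 1.13×10⁻⁴ s⁻¹
Pressure gradient: |∂P/∂n| = 200 Pa / 338000 m = 5.92×10⁻⁴ Pa/m
Geostrophic balance (pressure-gradient force = Coriolis force):
V_g = (1/(fρ)) |∂P/∂n| = 5.92×10⁻⁴ / (1.13×10⁻⁴ × 1.16) = 4.50 m/s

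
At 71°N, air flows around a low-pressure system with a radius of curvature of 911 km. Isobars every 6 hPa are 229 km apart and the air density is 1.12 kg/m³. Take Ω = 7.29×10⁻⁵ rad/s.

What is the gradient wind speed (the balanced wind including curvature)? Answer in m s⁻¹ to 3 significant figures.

15.1 m s⁻¹

Coriolis parameter at 71°N:
f = 2Ω sin φ = 2 × 7.29×10⁻⁵ × sin 71° = 1.38×10⁻⁴ s⁻¹
Pressure gradient: |∂P/∂n| = 600 Pa / 229000 m = 2.62×10⁻³ Pa/m
Geostrophic speed: V_g = |∂P/∂n|/(fρ) = 2.62×10⁻³/(1.38×10⁻⁴ × 1.12) = 17.0 m/s
Around a low, centrifugal force acts outward with Coriolis, so pressure-gradient force balances both:
(1/ρ)|∂P/∂n| = fV + V²/R  →  V² + fR·V − fR·V_g = 0
With fR = 1.38×10⁻⁴ × 911×10³ m = 126 m/s:
V = [−fR + √((fR)² + 4 fR V_g)]/2 = [−126 + √(126² + 4×126×17)]/2 = 15.1 m/s
Subgeostrophic (V < V_g = 17 m/s), as expected around a low.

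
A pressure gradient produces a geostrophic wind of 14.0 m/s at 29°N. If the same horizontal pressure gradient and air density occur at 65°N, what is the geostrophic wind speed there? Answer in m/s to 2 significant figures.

7.5 m/s

With the same pressure gradient and density, V_g ∝ 1/f ∝ 1/sin φ.
V₂ = V₁ · sin φ₁ / sin φ₂ = 14.0 × sin 29° / sin 65°
V₂ = 14.0 × 0.4848/0.9063 = 7.5 m/s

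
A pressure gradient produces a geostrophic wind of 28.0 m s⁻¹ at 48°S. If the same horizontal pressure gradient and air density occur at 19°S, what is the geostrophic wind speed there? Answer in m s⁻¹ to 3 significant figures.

With the same pressure gradient and density, V_g ∝ 1/f ∝ 1/sin φ.
V₂ = V₁ · sin φ₁ / sin φ₂ = 28.0 × sin 48° / sin 19°
V₂ = 28.0 × 0.7431/0.3256 = 63.9 m s⁻¹

63.9 m s⁻¹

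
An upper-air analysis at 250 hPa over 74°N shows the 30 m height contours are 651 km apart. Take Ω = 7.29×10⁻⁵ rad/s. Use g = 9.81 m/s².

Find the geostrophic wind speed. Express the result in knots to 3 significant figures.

Coriolis parameter at 74°N:
f = 2Ω sin φ = 2 × 7.29×10⁻⁵ × sin 74° = 1.40×10⁻⁴ s⁻¹
Height gradient: |∂Z/∂n| = 30 m / 651000 m = 4.61×10⁻⁵
On a pressure surface, geostrophic balance gives V_g = (g/f)|∂Z/∂n|:
V_g = 9.81 × 4.61×10⁻⁵ / 1.40×10⁻⁴ = 3.23 m/s
Converting: 3.23 m/s × 1.944 = 6.27 knots

6.27 knots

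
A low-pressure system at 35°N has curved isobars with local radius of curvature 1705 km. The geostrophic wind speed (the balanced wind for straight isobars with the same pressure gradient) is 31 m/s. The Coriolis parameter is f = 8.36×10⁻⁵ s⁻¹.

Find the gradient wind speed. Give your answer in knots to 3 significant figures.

Around a low, centrifugal force acts outward with Coriolis, so pressure-gradient force balances both:
(1/ρ)|∂P/∂n| = fV + V²/R  →  V² + fR·V − fR·V_g = 0
With fR = 8.36×10⁻⁵ × 1705×10³ m = 143 m/s:
V = [−fR + √((fR)² + 4 fR V_g)]/2 = [−143 + √(143² + 4×143×31)]/2 = 26.2 m/s
Subgeostrophic (V < V_g = 31 m/s), as expected around a low.
Converting: 26.2 m/s × 1.944 = 50.9 knots

50.9 knots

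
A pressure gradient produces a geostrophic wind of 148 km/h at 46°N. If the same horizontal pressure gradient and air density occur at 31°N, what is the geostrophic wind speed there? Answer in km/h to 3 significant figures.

With the same pressure gradient and density, V_g ∝ 1/f ∝ 1/sin φ.
V₂ = V₁ · sin φ₁ / sin φ₂ = 148 × sin 46° / sin 31°
V₂ = 148 × 0.7193/0.5150 = 207 km/h

207 km/h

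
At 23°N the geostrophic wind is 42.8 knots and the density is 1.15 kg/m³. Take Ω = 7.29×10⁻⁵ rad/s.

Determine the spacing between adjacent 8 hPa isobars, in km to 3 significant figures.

Coriolis parameter at 23°N:
f = 2Ω sin φ = 2 × 7.29×10⁻⁵ × sin 23° = 5.70×10⁻⁵ s⁻¹
Wind speed in SI: 42.8 knots = 22.0 m/s
Geostrophic balance rearranged: |∂P/∂n| = f ρ V_g
|∂P/∂n| = 5.70×10⁻⁵ × 1.15 × 22.0 = 1.44×10⁻³ Pa/m
Isobar spacing: Δn = ΔP/|∂P/∂n| = 800 Pa / 1.44×10⁻³ Pa/m = 554593 m ≈ 555 km

555 km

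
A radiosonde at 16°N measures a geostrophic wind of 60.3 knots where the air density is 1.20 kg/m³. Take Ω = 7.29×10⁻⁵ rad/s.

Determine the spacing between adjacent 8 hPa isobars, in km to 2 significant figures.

530 km

Coriolis parameter at 16°N:
f = 2Ω sin φ = 2 × 7.29×10⁻⁵ × sin 16° = 4.02×10⁻⁵ s⁻¹
Wind speed in SI: 60.3 knots = 31.0 m/s
Geostrophic balance rearranged: |∂P/∂n| = f ρ V_g
|∂P/∂n| = 4.02×10⁻⁵ × 1.20 × 31.0 = 1.50×10⁻³ Pa/m
Isobar spacing: Δn = ΔP/|∂P/∂n| = 800 Pa / 1.50×10⁻³ Pa/m = 534759 m ≈ 530 km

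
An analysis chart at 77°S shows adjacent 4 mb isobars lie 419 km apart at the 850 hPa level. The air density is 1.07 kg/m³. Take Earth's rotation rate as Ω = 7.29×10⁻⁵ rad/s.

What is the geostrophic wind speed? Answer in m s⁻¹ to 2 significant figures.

Coriolis parameter at 77°S:
f = 2Ω sin φ = 2 × 7.29×10⁻⁵ × sin 77° = 1.42×10⁻⁴ s⁻¹
Pressure gradient: |∂P/∂n| = 400 Pa / 419000 m = 9.55×10⁻⁴ Pa/m
Geostrophic balance (pressure-gradient force = Coriolis force):
V_g = (1/(fρ)) |∂P/∂n| = 9.55×10⁻⁴ / (1.42×10⁻⁴ × 1.07) = 6.28 m/s

6.3 m s⁻¹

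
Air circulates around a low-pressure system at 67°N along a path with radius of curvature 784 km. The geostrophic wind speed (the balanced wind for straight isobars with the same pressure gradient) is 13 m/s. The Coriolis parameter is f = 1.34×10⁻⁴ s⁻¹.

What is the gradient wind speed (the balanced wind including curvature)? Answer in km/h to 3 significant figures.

42.1 km/h

Around a low, centrifugal force acts outward with Coriolis, so pressure-gradient force balances both:
(1/ρ)|∂P/∂n| = fV + V²/R  →  V² + fR·V − fR·V_g = 0
With fR = 1.34×10⁻⁴ × 784×10³ m = 105 m/s:
V = [−fR + √((fR)² + 4 fR V_g)]/2 = [−105 + √(105² + 4×105×13)]/2 = 11.7 m/s
Subgeostrophic (V < V_g = 13 m/s), as expected around a low.
Converting: 11.7 m/s × 3.6 = 42.1 km/h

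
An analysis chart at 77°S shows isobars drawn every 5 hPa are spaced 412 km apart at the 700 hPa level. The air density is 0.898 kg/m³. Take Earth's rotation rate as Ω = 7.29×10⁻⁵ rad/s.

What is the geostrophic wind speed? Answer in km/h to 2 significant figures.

34 km/h

Coriolis parameter at 77°S:
f = 2Ω sin φ = 2 × 7.29×10⁻⁵ × sin 77° = 1.42×10⁻⁴ s⁻¹
Pressure gradient: |∂P/∂n| = 500 Pa / 412000 m = 1.21×10⁻³ Pa/m
Geostrophic balance (pressure-gradient force = Coriolis force):
V_g = (1/(fρ)) |∂P/∂n| = 1.21×10⁻³ / (1.42×10⁻⁴ × 0.898) = 9.51 m/s
Converting: 9.51 m/s × 3.6 = 34 km/h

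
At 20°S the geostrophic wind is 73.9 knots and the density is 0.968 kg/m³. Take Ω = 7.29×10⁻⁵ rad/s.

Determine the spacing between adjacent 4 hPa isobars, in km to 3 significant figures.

Coriolis parameter at 20°S:
f = 2Ω sin φ = 2 × 7.29×10⁻⁵ × sin 20° = 4.99×10⁻⁵ s⁻¹
Wind speed in SI: 73.9 knots = 38.0 m/s
Geostrophic balance rearranged: |∂P/∂n| = f ρ V_g
|∂P/∂n| = 4.99×10⁻⁵ × 0.968 × 38.0 = 1.84×10⁻³ Pa/m
Isobar spacing: Δn = ΔP/|∂P/∂n| = 400 Pa / 1.84×10⁻³ Pa/m = 217968 m ≈ 218 km

218 km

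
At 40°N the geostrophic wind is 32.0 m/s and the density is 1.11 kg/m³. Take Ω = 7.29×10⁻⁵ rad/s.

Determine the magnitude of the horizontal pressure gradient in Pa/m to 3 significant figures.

Coriolis parameter at 40°N:
f = 2Ω sin φ = 2 × 7.29×10⁻⁵ × sin 40° = 9.37×10⁻⁵ s⁻¹
Geostrophic balance rearranged: |∂P/∂n| = f ρ V_g
|∂P/∂n| = 9.37×10⁻⁵ × 1.11 × 32.0 = 3.33×10⁻³ Pa/m

3.33×10⁻³ Pa/m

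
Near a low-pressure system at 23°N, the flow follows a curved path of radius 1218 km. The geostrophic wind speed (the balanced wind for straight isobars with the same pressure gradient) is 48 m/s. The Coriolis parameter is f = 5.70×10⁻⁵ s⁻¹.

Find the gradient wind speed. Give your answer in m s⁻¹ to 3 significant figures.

32.6 m s⁻¹

Around a low, centrifugal force acts outward with Coriolis, so pressure-gradient force balances both:
(1/ρ)|∂P/∂n| = fV + V²/R  →  V² + fR·V − fR·V_g = 0
With fR = 5.70×10⁻⁵ × 1218×10³ m = 69.4 m/s:
V = [−fR + √((fR)² + 4 fR V_g)]/2 = [−69.4 + √(69.4² + 4×69.4×48)]/2 = 32.6 m/s
Subgeostrophic (V < V_g = 48 m/s), as expected around a low.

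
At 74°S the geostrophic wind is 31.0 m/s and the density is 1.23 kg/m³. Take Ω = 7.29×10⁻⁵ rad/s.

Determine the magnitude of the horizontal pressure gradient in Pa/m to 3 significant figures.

5.34×10⁻³ Pa/m

Coriolis parameter at 74°S:
f = 2Ω sin φ = 2 × 7.29×10⁻⁵ × sin 74° = 1.40×10⁻⁴ s⁻¹
Geostrophic balance rearranged: |∂P/∂n| = f ρ V_g
|∂P/∂n| = 1.40×10⁻⁴ × 1.23 × 31.0 = 5.34×10⁻³ Pa/m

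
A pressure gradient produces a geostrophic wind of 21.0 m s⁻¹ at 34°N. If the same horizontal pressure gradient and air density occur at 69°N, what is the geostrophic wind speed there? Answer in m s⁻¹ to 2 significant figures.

With the same pressure gradient and density, V_g ∝ 1/f ∝ 1/sin φ.
V₂ = V₁ · sin φ₁ / sin φ₂ = 21.0 × sin 34° / sin 69°
V₂ = 21.0 × 0.5592/0.9336 = 13 m s⁻¹

13 m s⁻¹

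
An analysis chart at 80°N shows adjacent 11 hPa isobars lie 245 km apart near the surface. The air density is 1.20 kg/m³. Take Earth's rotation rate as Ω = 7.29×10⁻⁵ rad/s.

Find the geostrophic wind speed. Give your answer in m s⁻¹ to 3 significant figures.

Coriolis parameter at 80°N:
f = 2Ω sin φ = 2 × 7.29×10⁻⁵ × sin 80° = 1.44×10⁻⁴ s⁻¹
Pressure gradient: |∂P/∂n| = 1100 Pa / 245000 m = 4.49×10⁻³ Pa/m
Geostrophic balance (pressure-gradient force = Coriolis force):
V_g = (1/(fρ)) |∂P/∂n| = 4.49×10⁻³ / (1.44×10⁻⁴ × 1.20) = 26.1 m/s

26.1 m s⁻¹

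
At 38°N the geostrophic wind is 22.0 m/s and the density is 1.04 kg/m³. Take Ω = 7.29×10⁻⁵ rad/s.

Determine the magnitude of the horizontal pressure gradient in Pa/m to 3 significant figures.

Coriolis parameter at 38°N:
f = 2Ω sin φ = 2 × 7.29×10⁻⁵ × sin 38° = 8.98×10⁻⁵ s⁻¹
Geostrophic balance rearranged: |∂P/∂n| = f ρ V_g
|∂P/∂n| = 8.98×10⁻⁵ × 1.04 × 22.0 = 2.05×10⁻³ Pa/m

2.05×10⁻³ Pa/m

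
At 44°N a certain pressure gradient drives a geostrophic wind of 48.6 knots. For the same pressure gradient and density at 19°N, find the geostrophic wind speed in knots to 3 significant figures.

With the same pressure gradient and density, V_g ∝ 1/f ∝ 1/sin φ.
V₂ = V₁ · sin φ₁ / sin φ₂ = 48.6 × sin 44° / sin 19°
V₂ = 48.6 × 0.6947/0.3256 = 104 knots

104 knots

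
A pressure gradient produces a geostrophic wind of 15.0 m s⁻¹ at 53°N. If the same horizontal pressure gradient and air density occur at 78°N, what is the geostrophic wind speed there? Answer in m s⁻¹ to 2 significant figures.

12 m s⁻¹

With the same pressure gradient and density, V_g ∝ 1/f ∝ 1/sin φ.
V₂ = V₁ · sin φ₁ / sin φ₂ = 15.0 × sin 53° / sin 78°
V₂ = 15.0 × 0.7986/0.9781 = 12 m s⁻¹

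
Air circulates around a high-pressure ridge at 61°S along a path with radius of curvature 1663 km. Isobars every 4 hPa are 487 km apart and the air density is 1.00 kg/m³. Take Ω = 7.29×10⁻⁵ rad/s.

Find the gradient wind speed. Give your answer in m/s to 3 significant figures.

Coriolis parameter at 61°S:
f = 2Ω sin φ = 2 × 7.29×10⁻⁵ × sin 61° = 1.28×10⁻⁴ s⁻¹
Pressure gradient: |∂P/∂n| = 400 Pa / 487000 m = 8.21×10⁻⁴ Pa/m
Geostrophic speed: V_g = |∂P/∂n|/(fρ) = 8.21×10⁻⁴/(1.28×10⁻⁴ × 1.00) = 6.44 m/s
Around a high, pressure-gradient force acts outward with centrifugal, so Coriolis balances both:
fV = (1/ρ)|∂P/∂n| + V²/R  →  V² − fR·V + fR·V_g = 0
With fR = 1.28×10⁻⁴ × 1663×10³ m = 212 m/s:
V = [fR − √((fR)² − 4 fR V_g)]/2 = [212 − √(212² − 4×212×6.44)]/2 = 6.65 m/s
Supergeostrophic (V > V_g = 6.44 m/s), as expected around a high.

6.65 m/s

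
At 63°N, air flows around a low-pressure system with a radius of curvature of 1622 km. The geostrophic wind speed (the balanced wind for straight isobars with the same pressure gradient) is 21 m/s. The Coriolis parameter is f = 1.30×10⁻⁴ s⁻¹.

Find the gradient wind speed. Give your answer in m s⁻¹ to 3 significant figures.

19.2 m s⁻¹

Around a low, centrifugal force acts outward with Coriolis, so pressure-gradient force balances both:
(1/ρ)|∂P/∂n| = fV + V²/R  →  V² + fR·V − fR·V_g = 0
With fR = 1.30×10⁻⁴ × 1622×10³ m = 211 m/s:
V = [−fR + √((fR)² + 4 fR V_g)]/2 = [−211 + √(211² + 4×211×21)]/2 = 19.2 m/s
Subgeostrophic (V < V_g = 21 m/s), as expected around a low.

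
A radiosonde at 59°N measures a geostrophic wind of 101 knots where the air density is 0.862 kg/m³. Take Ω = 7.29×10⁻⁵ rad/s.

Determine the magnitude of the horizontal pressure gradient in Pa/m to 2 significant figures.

Coriolis parameter at 59°N:
f = 2Ω sin φ = 2 × 7.29×10⁻⁵ × sin 59° = 1.25×10⁻⁴ s⁻¹
Wind speed in SI: 101 knots = 52.0 m/s
Geostrophic balance rearranged: |∂P/∂n| = f ρ V_g
|∂P/∂n| = 1.25×10⁻⁴ × 0.862 × 52.0 = 5.60×10⁻³ Pa/m

5.6×10⁻³ Pa/m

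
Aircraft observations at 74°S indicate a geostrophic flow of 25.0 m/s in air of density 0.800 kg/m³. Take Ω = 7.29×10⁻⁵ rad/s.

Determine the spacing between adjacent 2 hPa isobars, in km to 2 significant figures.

Coriolis parameter at 74°S:
f = 2Ω sin φ = 2 × 7.29×10⁻⁵ × sin 74° = 1.40×10⁻⁴ s⁻¹
Geostrophic balance rearranged: |∂P/∂n| = f ρ V_g
|∂P/∂n| = 1.40×10⁻⁴ × 0.800 × 25.0 = 2.80×10⁻³ Pa/m
Isobar spacing: Δn = ΔP/|∂P/∂n| = 200 Pa / 2.80×10⁻³ Pa/m = 71351 m ≈ 71 km

71 km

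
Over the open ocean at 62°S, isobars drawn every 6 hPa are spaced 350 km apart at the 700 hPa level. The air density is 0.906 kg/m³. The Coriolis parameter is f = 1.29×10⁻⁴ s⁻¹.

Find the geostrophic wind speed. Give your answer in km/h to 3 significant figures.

Pressure gradient: |∂P/∂n| = 600 Pa / 350000 m = 1.71×10⁻³ Pa/m
Geostrophic balance (pressure-gradient force = Coriolis force):
V_g = (1/(fρ)) |∂P/∂n| = 1.71×10⁻³ / (1.29×10⁻⁴ × 0.906) = 14.7 m/s
Converting: 14.7 m/s × 3.6 = 52.8 km/h

52.8 km/h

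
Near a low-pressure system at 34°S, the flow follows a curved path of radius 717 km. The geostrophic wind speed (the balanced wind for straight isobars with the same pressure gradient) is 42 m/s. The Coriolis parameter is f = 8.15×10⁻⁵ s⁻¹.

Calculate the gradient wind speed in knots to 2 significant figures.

Around a low, centrifugal force acts outward with Coriolis, so pressure-gradient force balances both:
(1/ρ)|∂P/∂n| = fV + V²/R  →  V² + fR·V − fR·V_g = 0
With fR = 8.15×10⁻⁵ × 717×10³ m = 58.4 m/s:
V = [−fR + √((fR)² + 4 fR V_g)]/2 = [−58.4 + √(58.4² + 4×58.4×42)]/2 = 28.3 m/s
Subgeostrophic (V < V_g = 42 m/s), as expected around a low.
Converting: 28.3 m/s × 1.944 = 55 knots

55 knots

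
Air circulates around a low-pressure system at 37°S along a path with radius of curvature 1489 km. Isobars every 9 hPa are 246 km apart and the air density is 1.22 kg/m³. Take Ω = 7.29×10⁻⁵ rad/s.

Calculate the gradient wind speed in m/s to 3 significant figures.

28.1 m/s

Coriolis parameter at 37°S:
f = 2Ω sin φ = 2 × 7.29×10⁻⁵ × sin 37° = 8.77×10⁻⁵ s⁻¹
Pressure gradient: |∂P/∂n| = 900 Pa / 246000 m = 3.66×10⁻³ Pa/m
Geostrophic speed: V_g = |∂P/∂n|/(fρ) = 3.66×10⁻³/(8.77×10⁻⁵ × 1.22) = 34.2 m/s
Around a low, centrifugal force acts outward with Coriolis, so pressure-gradient force balances both:
(1/ρ)|∂P/∂n| = fV + V²/R  →  V² + fR·V − fR·V_g = 0
With fR = 8.77×10⁻⁵ × 1489×10³ m = 131 m/s:
V = [−fR + √((fR)² + 4 fR V_g)]/2 = [−131 + √(131² + 4×131×34.2)]/2 = 28.1 m/s
Subgeostrophic (V < V_g = 34.2 m/s), as expected around a low.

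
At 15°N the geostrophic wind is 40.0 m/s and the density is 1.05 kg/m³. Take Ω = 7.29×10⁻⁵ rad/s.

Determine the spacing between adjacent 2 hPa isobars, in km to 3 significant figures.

126 km

Coriolis parameter at 15°N:
f = 2Ω sin φ = 2 × 7.29×10⁻⁵ × sin 15° = 3.77×10⁻⁵ s⁻¹
Geostrophic balance rearranged: |∂P/∂n| = f ρ V_g
|∂P/∂n| = 3.77×10⁻⁵ × 1.05 × 40.0 = 1.58×10⁻³ Pa/m
Isobar spacing: Δn = ΔP/|∂P/∂n| = 200 Pa / 1.58×10⁻³ Pa/m = 126191 m ≈ 126 km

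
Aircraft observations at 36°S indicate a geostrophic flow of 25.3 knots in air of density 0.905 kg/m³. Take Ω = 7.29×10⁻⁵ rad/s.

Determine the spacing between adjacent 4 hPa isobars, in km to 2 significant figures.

Coriolis parameter at 36°S:
f = 2Ω sin φ = 2 × 7.29×10⁻⁵ × sin 36° = 8.57×10⁻⁵ s⁻¹
Wind speed in SI: 25.3 knots = 13.0 m/s
Geostrophic balance rearranged: |∂P/∂n| = f ρ V_g
|∂P/∂n| = 8.57×10⁻⁵ × 0.905 × 13.0 = 1.01×10⁻³ Pa/m
Isobar spacing: Δn = ΔP/|∂P/∂n| = 400 Pa / 1.01×10⁻³ Pa/m = 396257 m ≈ 400 km

400 km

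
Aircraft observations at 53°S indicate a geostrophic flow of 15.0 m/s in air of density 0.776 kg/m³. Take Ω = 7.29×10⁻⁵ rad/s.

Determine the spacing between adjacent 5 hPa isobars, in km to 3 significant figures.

Coriolis parameter at 53°S:
f = 2Ω sin φ = 2 × 7.29×10⁻⁵ × sin 53° = 1.16×10⁻⁴ s⁻¹
Geostrophic balance rearranged: |∂P/∂n| = f ρ V_g
|∂P/∂n| = 1.16×10⁻⁴ × 0.776 × 15.0 = 1.36×10⁻³ Pa/m
Isobar spacing: Δn = ΔP/|∂P/∂n| = 500 Pa / 1.36×10⁻³ Pa/m = 368902 m ≈ 369 km

369 km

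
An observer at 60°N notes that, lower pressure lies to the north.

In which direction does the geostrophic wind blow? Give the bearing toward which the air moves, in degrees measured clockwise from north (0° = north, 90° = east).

The pressure-gradient force points toward the north (bearing 000°).
Geostrophic balance: in the Northern Hemisphere the Coriolis force deflects motion to the right, so the geostrophic wind blows 90° to the right of the pressure-gradient force (low pressure on the left).
Rotating 000° by 90° clockwise gives 090° — the wind blows toward the east.

090°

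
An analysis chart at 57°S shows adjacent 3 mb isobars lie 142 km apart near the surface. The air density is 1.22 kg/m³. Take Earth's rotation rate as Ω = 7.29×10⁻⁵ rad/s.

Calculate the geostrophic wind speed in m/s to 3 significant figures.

14.2 m/s

Coriolis parameter at 57°S:
f = 2Ω sin φ = 2 × 7.29×10⁻⁵ × sin 57° = 1.22×10⁻⁴ s⁻¹
Pressure gradient: |∂P/∂n| = 300 Pa / 142000 m = 2.11×10⁻³ Pa/m
Geostrophic balance (pressure-gradient force = Coriolis force):
V_g = (1/(fρ)) |∂P/∂n| = 2.11×10⁻³ / (1.22×10⁻⁴ × 1.22) = 14.2 m/s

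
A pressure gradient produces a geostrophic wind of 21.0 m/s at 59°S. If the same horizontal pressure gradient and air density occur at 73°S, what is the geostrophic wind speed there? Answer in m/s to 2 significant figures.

With the same pressure gradient and density, V_g ∝ 1/f ∝ 1/sin φ.
V₂ = V₁ · sin φ₁ / sin φ₂ = 21.0 × sin 59° / sin 73°
V₂ = 21.0 × 0.8572/0.9563 = 19 m/s

19 m/s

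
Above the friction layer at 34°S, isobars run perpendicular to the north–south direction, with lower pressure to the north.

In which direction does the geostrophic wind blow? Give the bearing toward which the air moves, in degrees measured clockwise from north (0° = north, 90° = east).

270°

The pressure-gradient force points toward the north (bearing 000°).
Geostrophic balance: in the Southern Hemisphere the Coriolis force deflects motion to the left, so the geostrophic wind blows 90° to the left of the pressure-gradient force (low pressure on the right).
Rotating 000° by 90° counterclockwise gives 270° — the wind blows toward the west.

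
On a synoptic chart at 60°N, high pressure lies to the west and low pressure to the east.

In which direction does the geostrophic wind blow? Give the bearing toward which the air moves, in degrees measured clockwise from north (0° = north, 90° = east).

The pressure-gradient force points toward the east (bearing 090°).
Geostrophic balance: in the Northern Hemisphere the Coriolis force deflects motion to the right, so the geostrophic wind blows 90° to the right of the pressure-gradient force (low pressure on the left).
Rotating 090° by 90° clockwise gives 180° — the wind blows toward the south.

180°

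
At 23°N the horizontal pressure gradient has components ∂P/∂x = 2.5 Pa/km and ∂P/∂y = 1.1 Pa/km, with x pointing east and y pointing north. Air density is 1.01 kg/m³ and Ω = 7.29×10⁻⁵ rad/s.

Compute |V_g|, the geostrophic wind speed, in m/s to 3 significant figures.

Coriolis parameter at 23°N:
f = 2Ω sin φ = 2 × 7.29×10⁻⁵ × sin 23° = 5.70×10⁻⁵ s⁻¹
Component geostrophic relations (x east, y north):
u_g = −(1/(fρ)) ∂P/∂y,  v_g = (1/(fρ)) ∂P/∂x
u_g = −(1.1×10⁻³)/(5.70×10⁻⁵ × 1.01) = −19.1 m/s;  v_g = (2.5×10⁻³)/(5.70×10⁻⁵ × 1.01) = 43.4 m/s
|V_g| = √(u_g² + v_g²) = 47.5 m/s

47.5 m/s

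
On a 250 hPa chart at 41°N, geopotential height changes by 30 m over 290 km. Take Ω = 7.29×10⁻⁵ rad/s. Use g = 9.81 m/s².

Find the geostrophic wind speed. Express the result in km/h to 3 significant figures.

Coriolis parameter at 41°N:
f = 2Ω sin φ = 2 × 7.29×10⁻⁵ × sin 41° = 9.57×10⁻⁵ s⁻¹
Height gradient: |∂Z/∂n| = 30 m / 290000 m = 1.03×10⁻⁴
On a pressure surface, geostrophic balance gives V_g = (g/f)|∂Z/∂n|:
V_g = 9.81 × 1.03×10⁻⁴ / 9.57×10⁻⁵ = 10.6 m/s
Converting: 10.6 m/s × 3.6 = 38.2 km/h

38.2 km/h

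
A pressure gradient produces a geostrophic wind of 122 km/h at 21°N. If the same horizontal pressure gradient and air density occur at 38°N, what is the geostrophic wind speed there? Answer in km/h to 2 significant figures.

71 km/h

With the same pressure gradient and density, V_g ∝ 1/f ∝ 1/sin φ.
V₂ = V₁ · sin φ₁ / sin φ₂ = 122 × sin 21° / sin 38°
V₂ = 122 × 0.3584/0.6157 = 71 km/h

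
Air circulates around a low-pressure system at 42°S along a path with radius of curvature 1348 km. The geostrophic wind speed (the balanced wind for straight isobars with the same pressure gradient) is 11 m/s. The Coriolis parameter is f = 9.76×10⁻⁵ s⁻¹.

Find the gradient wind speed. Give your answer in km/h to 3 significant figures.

Around a low, centrifugal force acts outward with Coriolis, so pressure-gradient force balances both:
(1/ρ)|∂P/∂n| = fV + V²/R  →  V² + fR·V − fR·V_g = 0
With fR = 9.76×10⁻⁵ × 1348×10³ m = 132 m/s:
V = [−fR + √((fR)² + 4 fR V_g)]/2 = [−132 + √(132² + 4×132×11)]/2 = 10.2 m/s
Subgeostrophic (V < V_g = 11 m/s), as expected around a low.
Converting: 10.2 m/s × 3.6 = 36.7 km/h

36.7 km/h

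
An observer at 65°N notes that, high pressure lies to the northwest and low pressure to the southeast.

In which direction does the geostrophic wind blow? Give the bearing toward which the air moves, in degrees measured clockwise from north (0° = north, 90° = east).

225°

The pressure-gradient force points toward the southeast (bearing 135°).
Geostrophic balance: in the Northern Hemisphere the Coriolis force deflects motion to the right, so the geostrophic wind blows 90° to the right of the pressure-gradient force (low pressure on the left).
Rotating 135° by 90° clockwise gives 225° — the wind blows toward the southwest.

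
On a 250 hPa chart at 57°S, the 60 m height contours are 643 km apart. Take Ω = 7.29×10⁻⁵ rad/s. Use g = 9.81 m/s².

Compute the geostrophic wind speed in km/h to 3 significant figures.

Coriolis parameter at 57°S:
f = 2Ω sin φ = 2 × 7.29×10⁻⁵ × sin 57° = 1.22×10⁻⁴ s⁻¹
Height gradient: |∂Z/∂n| = 60 m / 643000 m = 9.33×10⁻⁵
On a pressure surface, geostrophic balance gives V_g = (g/f)|∂Z/∂n|:
V_g = 9.81 × 9.33×10⁻⁵ / 1.22×10⁻⁴ = 7.49 m/s
Converting: 7.49 m/s × 3.6 = 27.0 km/h

27.0 km/h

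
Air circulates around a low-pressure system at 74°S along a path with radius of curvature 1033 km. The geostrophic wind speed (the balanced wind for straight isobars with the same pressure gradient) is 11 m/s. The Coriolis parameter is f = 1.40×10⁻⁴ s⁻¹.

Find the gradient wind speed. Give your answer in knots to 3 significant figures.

20.0 knots

Around a low, centrifugal force acts outward with Coriolis, so pressure-gradient force balances both:
(1/ρ)|∂P/∂n| = fV + V²/R  →  V² + fR·V − fR·V_g = 0
With fR = 1.40×10⁻⁴ × 1033×10³ m = 145 m/s:
V = [−fR + √((fR)² + 4 fR V_g)]/2 = [−145 + √(145² + 4×145×11)]/2 = 10.3 m/s
Subgeostrophic (V < V_g = 11 m/s), as expected around a low.
Converting: 10.3 m/s × 1.944 = 20.0 knots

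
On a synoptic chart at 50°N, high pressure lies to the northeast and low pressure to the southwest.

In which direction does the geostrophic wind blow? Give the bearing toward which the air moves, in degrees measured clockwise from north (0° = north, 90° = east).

The pressure-gradient force points toward the southwest (bearing 225°).
Geostrophic balance: in the Northern Hemisphere the Coriolis force deflects motion to the right, so the geostrophic wind blows 90° to the right of the pressure-gradient force (low pressure on the left).
Rotating 225° by 90° clockwise gives 315° — the wind blows toward the northwest.

315°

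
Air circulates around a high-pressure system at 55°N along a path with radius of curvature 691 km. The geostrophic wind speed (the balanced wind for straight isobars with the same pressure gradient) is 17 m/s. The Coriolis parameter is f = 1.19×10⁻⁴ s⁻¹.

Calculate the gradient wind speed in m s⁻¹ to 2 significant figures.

Around a high, pressure-gradient force acts outward with centrifugal, so Coriolis balances both:
fV = (1/ρ)|∂P/∂n| + V²/R  →  V² − fR·V + fR·V_g = 0
With fR = 1.19×10⁻⁴ × 691×10³ m = 82.2 m/s:
V = [fR − √((fR)² − 4 fR V_g)]/2 = [82.2 − √(82.2² − 4×82.2×17)]/2 = 24 m/s
Supergeostrophic (V > V_g = 17 m/s), as expected around a high.

24 m s⁻¹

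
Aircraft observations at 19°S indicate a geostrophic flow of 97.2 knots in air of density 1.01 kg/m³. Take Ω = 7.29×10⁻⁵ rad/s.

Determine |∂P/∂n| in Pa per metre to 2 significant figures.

Coriolis parameter at 19°S:
f = 2Ω sin φ = 2 × 7.29×10⁻⁵ × sin 19° = 4.75×10⁻⁵ s⁻¹
Wind speed in SI: 97.2 knots = 50.0 m/s
Geostrophic balance rearranged: |∂P/∂n| = f ρ V_g
|∂P/∂n| = 4.75×10⁻⁵ × 1.01 × 50.0 = 2.40×10⁻³ Pa/m

2.4×10⁻³ Pa/m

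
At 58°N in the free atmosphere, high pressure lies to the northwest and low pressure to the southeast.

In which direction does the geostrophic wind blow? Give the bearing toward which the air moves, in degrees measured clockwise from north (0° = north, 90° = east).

The pressure-gradient force points toward the southeast (bearing 135°).
Geostrophic balance: in the Northern Hemisphere the Coriolis force deflects motion to the right, so the geostrophic wind blows 90° to the right of the pressure-gradient force (low pressure on the left).
Rotating 135° by 90° clockwise gives 225° — the wind blows toward the southwest.

225°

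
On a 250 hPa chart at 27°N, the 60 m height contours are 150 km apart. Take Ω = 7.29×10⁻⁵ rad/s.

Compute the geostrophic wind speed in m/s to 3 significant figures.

Coriolis parameter at 27°N:
f = 2Ω sin φ = 2 × 7.29×10⁻⁵ × sin 27° = 6.62×10⁻⁵ s⁻¹
Height gradient: |∂Z/∂n| = 60 m / 150000 m = 4.00×10⁻⁴
On a pressure surface, geostrophic balance gives V_g = (g/f)|∂Z/∂n|:
V_g = 9.81 × 4.00×10⁻⁴ / 6.62×10⁻⁵ = 59.3 m/s

59.3 m/s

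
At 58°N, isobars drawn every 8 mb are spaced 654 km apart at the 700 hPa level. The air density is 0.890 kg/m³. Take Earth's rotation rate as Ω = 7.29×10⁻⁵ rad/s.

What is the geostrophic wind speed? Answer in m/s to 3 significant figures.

Coriolis parameter at 58°N:
f = 2Ω sin φ = 2 × 7.29×10⁻⁵ × sin 58° = 1.24×10⁻⁴ s⁻¹
Pressure gradient: |∂P/∂n| = 800 Pa / 654000 m = 1.22×10⁻³ Pa/m
Geostrophic balance (pressure-gradient force = Coriolis force):
V_g = (1/(fρ)) |∂P/∂n| = 1.22×10⁻³ / (1.24×10⁻⁴ × 0.890) = 11.1 m/s

11.1 m/s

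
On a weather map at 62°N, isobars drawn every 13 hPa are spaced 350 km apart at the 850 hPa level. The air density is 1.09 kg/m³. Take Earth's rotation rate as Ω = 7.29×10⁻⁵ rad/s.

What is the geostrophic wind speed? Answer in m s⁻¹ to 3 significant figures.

26.5 m s⁻¹

Coriolis parameter at 62°N:
f = 2Ω sin φ = 2 × 7.29×10⁻⁵ × sin 62° = 1.29×10⁻⁴ s⁻¹
Pressure gradient: |∂P/∂n| = 1300 Pa / 350000 m = 3.71×10⁻³ Pa/m
Geostrophic balance (pressure-gradient force = Coriolis force):
V_g = (1/(fρ)) |∂P/∂n| = 3.71×10⁻³ / (1.29×10⁻⁴ × 1.09) = 26.5 m/s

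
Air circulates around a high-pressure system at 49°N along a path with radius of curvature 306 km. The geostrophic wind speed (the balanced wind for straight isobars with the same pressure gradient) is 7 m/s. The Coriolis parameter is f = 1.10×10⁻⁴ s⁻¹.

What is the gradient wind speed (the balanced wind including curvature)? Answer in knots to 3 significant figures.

Around a high, pressure-gradient force acts outward with centrifugal, so Coriolis balances both:
fV = (1/ρ)|∂P/∂n| + V²/R  →  V² − fR·V + fR·V_g = 0
With fR = 1.10×10⁻⁴ × 306×10³ m = 33.7 m/s:
V = [fR − √((fR)² − 4 fR V_g)]/2 = [33.7 − √(33.7² − 4×33.7×7)]/2 = 9.93 m/s
Supergeostrophic (V > V_g = 7 m/s), as expected around a high.
Converting: 9.93 m/s × 1.944 = 19.3 knots

19.3 knots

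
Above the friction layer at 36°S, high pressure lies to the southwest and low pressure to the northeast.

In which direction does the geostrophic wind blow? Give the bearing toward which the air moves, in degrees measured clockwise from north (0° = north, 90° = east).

The pressure-gradient force points toward the northeast (bearing 045°).
Geostrophic balance: in the Southern Hemisphere the Coriolis force deflects motion to the left, so the geostrophic wind blows 90° to the left of the pressure-gradient force (low pressure on the right).
Rotating 045° by 90° counterclockwise gives 315° — the wind blows toward the northwest.

315°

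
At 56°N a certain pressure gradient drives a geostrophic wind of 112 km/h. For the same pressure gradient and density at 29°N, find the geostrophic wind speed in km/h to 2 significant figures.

190 km/h

With the same pressure gradient and density, V_g ∝ 1/f ∝ 1/sin φ.
V₂ = V₁ · sin φ₁ / sin φ₂ = 112 × sin 56° / sin 29°
V₂ = 112 × 0.8290/0.4848 = 190 km/h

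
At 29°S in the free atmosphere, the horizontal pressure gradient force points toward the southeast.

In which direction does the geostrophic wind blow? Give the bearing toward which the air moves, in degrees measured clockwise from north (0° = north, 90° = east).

045°

The pressure-gradient force points toward the southeast (bearing 135°).
Geostrophic balance: in the Southern Hemisphere the Coriolis force deflects motion to the left, so the geostrophic wind blows 90° to the left of the pressure-gradient force (low pressure on the right).
Rotating 135° by 90° counterclockwise gives 045° — the wind blows toward the northeast.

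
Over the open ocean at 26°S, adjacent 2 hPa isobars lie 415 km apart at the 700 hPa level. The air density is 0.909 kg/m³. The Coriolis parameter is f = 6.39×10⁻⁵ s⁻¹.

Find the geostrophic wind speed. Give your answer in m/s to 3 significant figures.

8.30 m/s

Pressure gradient: |∂P/∂n| = 200 Pa / 415000 m = 4.82×10⁻⁴ Pa/m
Geostrophic balance (pressure-gradient force = Coriolis force):
V_g = (1/(fρ)) |∂P/∂n| = 4.82×10⁻⁴ / (6.39×10⁻⁵ × 0.909) = 8.30 m/s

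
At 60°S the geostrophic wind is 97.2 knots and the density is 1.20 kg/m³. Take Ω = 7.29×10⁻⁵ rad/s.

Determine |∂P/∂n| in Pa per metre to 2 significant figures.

7.6×10⁻³ Pa/m

Coriolis parameter at 60°S:
f = 2Ω sin φ = 2 × 7.29×10⁻⁵ × sin 60° = 1.26×10⁻⁴ s⁻¹
Wind speed in SI: 97.2 knots = 50.0 m/s
Geostrophic balance rearranged: |∂P/∂n| = f ρ V_g
|∂P/∂n| = 1.26×10⁻⁴ × 1.20 × 50.0 = 7.58×10⁻³ Pa/m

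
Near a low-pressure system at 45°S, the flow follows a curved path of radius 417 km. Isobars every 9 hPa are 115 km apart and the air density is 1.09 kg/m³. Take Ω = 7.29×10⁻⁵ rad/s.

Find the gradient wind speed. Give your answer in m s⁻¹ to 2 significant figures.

Coriolis parameter at 45°S:
f = 2Ω sin φ = 2 × 7.29×10⁻⁵ × sin 45° = 1.03×10⁻⁴ s⁻¹
Pressure gradient: |∂P/∂n| = 900 Pa / 115000 m = 7.83×10⁻³ Pa/m
Geostrophic speed: V_g = |∂P/∂n|/(fρ) = 7.83×10⁻³/(1.03×10⁻⁴ × 1.09) = 69.6 m/s
Around a low, centrifugal force acts outward with Coriolis, so pressure-gradient force balances both:
(1/ρ)|∂P/∂n| = fV + V²/R  →  V² + fR·V − fR·V_g = 0
With fR = 1.03×10⁻⁴ × 417×10³ m = 43.0 m/s:
V = [−fR + √((fR)² + 4 fR V_g)]/2 = [−43.0 + √(43.0² + 4×43.0×69.6)]/2 = 37.3 m/s
Subgeostrophic (V < V_g = 69.6 m/s), as expected around a low.

37 m s⁻¹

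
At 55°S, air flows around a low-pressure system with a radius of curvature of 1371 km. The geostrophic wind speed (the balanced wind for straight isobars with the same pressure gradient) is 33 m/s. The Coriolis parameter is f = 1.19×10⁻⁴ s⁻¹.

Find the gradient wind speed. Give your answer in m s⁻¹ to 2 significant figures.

28 m s⁻¹

Around a low, centrifugal force acts outward with Coriolis, so pressure-gradient force balances both:
(1/ρ)|∂P/∂n| = fV + V²/R  →  V² + fR·V − fR·V_g = 0
With fR = 1.19×10⁻⁴ × 1371×10³ m = 163 m/s:
V = [−fR + √((fR)² + 4 fR V_g)]/2 = [−163 + √(163² + 4×163×33)]/2 = 28.1 m/s
Subgeostrophic (V < V_g = 33 m/s), as expected around a low.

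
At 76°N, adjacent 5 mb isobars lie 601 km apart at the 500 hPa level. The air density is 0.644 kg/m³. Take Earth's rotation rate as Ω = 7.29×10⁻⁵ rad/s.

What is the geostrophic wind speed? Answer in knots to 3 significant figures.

17.8 knots

Coriolis parameter at 76°N:
f = 2Ω sin φ = 2 × 7.29×10⁻⁵ × sin 76° = 1.41×10⁻⁴ s⁻¹
Pressure gradient: |∂P/∂n| = 500 Pa / 601000 m = 8.32×10⁻⁴ Pa/m
Geostrophic balance (pressure-gradient force = Coriolis force):
V_g = (1/(fρ)) |∂P/∂n| = 8.32×10⁻⁴ / (1.41×10⁻⁴ × 0.644) = 9.13 m/s
Converting: 9.13 m/s × 1.944 = 17.8 knots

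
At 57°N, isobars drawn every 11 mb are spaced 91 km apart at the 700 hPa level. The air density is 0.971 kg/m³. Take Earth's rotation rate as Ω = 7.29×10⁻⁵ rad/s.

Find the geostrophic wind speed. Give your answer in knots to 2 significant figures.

200 knots

Coriolis parameter at 57°N:
f = 2Ω sin φ = 2 × 7.29×10⁻⁵ × sin 57° = 1.22×10⁻⁴ s⁻¹
Pressure gradient: |∂P/∂n| = 1100 Pa / 91000 m = 1.21×10⁻² Pa/m
Geostrophic balance (pressure-gradient force = Coriolis force):
V_g = (1/(fρ)) |∂P/∂n| = 1.21×10⁻² / (1.22×10⁻⁴ × 0.971) = 102 m/s
Converting: 102 m/s × 1.944 = 200 knots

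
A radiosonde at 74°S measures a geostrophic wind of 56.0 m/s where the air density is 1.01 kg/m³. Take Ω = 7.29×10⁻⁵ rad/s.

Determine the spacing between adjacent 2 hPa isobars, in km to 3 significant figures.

25.2 km

Coriolis parameter at 74°S:
f = 2Ω sin φ = 2 × 7.29×10⁻⁵ × sin 74° = 1.40×10⁻⁴ s⁻¹
Geostrophic balance rearranged: |∂P/∂n| = f ρ V_g
|∂P/∂n| = 1.40×10⁻⁴ × 1.01 × 56.0 = 7.93×10⁻³ Pa/m
Isobar spacing: Δn = ΔP/|∂P/∂n| = 200 Pa / 7.93×10⁻³ Pa/m = 25230 m ≈ 25.2 km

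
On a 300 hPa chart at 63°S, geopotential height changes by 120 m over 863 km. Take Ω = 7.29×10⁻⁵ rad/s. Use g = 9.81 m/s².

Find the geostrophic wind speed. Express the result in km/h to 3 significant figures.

37.8 km/h

Coriolis parameter at 63°S:
f = 2Ω sin φ = 2 × 7.29×10⁻⁵ × sin 63° = 1.30×10⁻⁴ s⁻¹
Height gradient: |∂Z/∂n| = 120 m / 863000 m = 1.39×10⁻⁴
On a pressure surface, geostrophic balance gives V_g = (g/f)|∂Z/∂n|:
V_g = 9.81 × 1.39×10⁻⁴ / 1.30×10⁻⁴ = 10.5 m/s
Converting: 10.5 m/s × 3.6 = 37.8 km/h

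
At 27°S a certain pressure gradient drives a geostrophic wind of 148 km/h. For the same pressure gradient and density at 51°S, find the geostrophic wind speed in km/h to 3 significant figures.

86.5 km/h

With the same pressure gradient and density, V_g ∝ 1/f ∝ 1/sin φ.
V₂ = V₁ · sin φ₁ / sin φ₂ = 148 × sin 27° / sin 51°
V₂ = 148 × 0.4540/0.7771 = 86.5 km/h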